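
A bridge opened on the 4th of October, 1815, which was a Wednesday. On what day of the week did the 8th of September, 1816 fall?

Sunday

October 1815: 31 − 4 = 27 days remain.
Then 10 full months totalling 305 days.
September 1–8, 1816: 8 days.
Residual: 340 days.
Total: 340 days.
340 mod 7 = 4, so 4 days after Wednesday is Sunday.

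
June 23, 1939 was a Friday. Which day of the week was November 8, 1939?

June 1939: 30 − 23 = 7 days remain.
Then July (31), August (31), September (30), October (31): 31 + 31 + 30 + 31 = 123 days.
November 1–8, 1939: 8 days.
Total: 7 + 123 + 8 = 138 days.
138 mod 7 = 5, so 5 days after Friday is Wednesday.

Wednesday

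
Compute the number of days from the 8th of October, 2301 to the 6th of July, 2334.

11959

Day-of-year of October 8, 2301: 281.
Day-of-year of July 6, 2334: 187.
2301 has 365 days, so 365 − 281 = 84 days remain in 2301.
Full years 2302–2333: 24 common + 8 leap = 24×365 + 8×366 = 11688 days.
Total: 84 + 11688 + 187 = 11959 days.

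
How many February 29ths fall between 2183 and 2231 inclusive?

Years divisible by 4 in [2183, 2231]: 2184, 2188, 2192, 2196, 2200, 2204, 2208, 2212, 2216, 2220, 2224, 2228.
Of these, 2200 is divisible by 100 but not 400, so not leap.
Leap years: 12 − 1 = 11.

11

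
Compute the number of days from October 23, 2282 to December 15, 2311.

Day-of-year of October 23, 2282: 296.
Day-of-year of December 15, 2311: 349.
2282 has 365 days, so 365 − 296 = 69 days remain in 2282.
Full years 2283–2310: 22 common + 6 leap = 22×365 + 6×366 = 10226 days.
Total: 69 + 10226 + 349 = 10644 days.

10644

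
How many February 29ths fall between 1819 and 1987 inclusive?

41

Years divisible by 4: 1820, 1824, …, 1984 — 42 in all.
Of these, 1900 is divisible by 100 but not 400, so not leap.
Leap years: 42 − 1 = 41.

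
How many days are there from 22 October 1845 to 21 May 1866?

Day-of-year of October 22, 1845: 295.
Day-of-year of May 21, 1866: 141.
1845 has 365 days, so 365 − 295 = 70 days remain in 1845.
Full years 1846–1865: 15 common + 5 leap = 15×365 + 5×366 = 7305 days.
Total: 70 + 7305 + 141 = 7516 days.

7516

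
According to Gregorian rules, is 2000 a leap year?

2000 is a leap year (divisible by 400).

Yes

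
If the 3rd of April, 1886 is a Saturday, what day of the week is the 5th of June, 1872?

Wednesday

Count forward from the earlier date (June 5, 1872) to the later (April 3, 1886):
Day-of-year of June 5, 1872: 157.
Day-of-year of April 3, 1886: 93.
1872 has 366 days, so 366 − 157 = 209 days remain in 1872.
Full years 1873–1885: 10 common + 3 leap = 10×365 + 3×366 = 4748 days.
Total: 209 + 4748 + 93 = 5050 days.
5050 mod 7 = 3, so 3 days before Saturday is Wednesday.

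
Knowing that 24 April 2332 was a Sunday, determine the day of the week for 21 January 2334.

Sunday

April 2332: 30 − 24 = 6 days remain.
Then 20 full months totalling 610 days.
January 1–21, 2334: 21 days.
Total: 6 + 610 + 21 = 637 days.
637 is a multiple of 7, so 21 January 2334 falls on the same weekday: Sunday.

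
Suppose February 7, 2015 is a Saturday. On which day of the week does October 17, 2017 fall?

February 7, 2015 → February 7, 2016: 365 days.
February 7, 2016 → February 7, 2017: 366 days (2016 is a leap year).
February 2017: 28 − 7 = 21 days remain (2017 is not a leap year, so February has 28 days).
Then March (31), April (30), May (31), June (30), July (31), August (31), September (30): 31 + 30 + 31 + 30 + 31 + 31 + 30 = 214 days.
October 1–17, 2017: 17 days.
Residual: 252 days.
Total: 983 days.
983 mod 7 = 3, so 3 days after Saturday is Tuesday.

Tuesday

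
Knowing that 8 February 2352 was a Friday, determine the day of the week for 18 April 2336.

Saturday

Count forward from the earlier date (April 18, 2336) to the later (February 8, 2352):
From April 18, 2336 to April 18, 2351: 15 years, of which 3 contain a Feb 29 — 12×365 + 3×366 = 5478 days.
April 2351: 30 − 18 = 12 days remain.
Then 9 full months totalling 276 days.
February 1–8, 2352: 8 days (2352 is a leap year).
Residual: 296 days.
Total: 5774 days.
5774 mod 7 = 6, so 6 days before Friday is Saturday.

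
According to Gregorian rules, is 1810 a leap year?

1810 is not a leap year.

No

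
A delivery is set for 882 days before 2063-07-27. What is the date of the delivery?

2061-02-25

Count 882 days before July 27, 2063:
Day-of-year of February 25, 2061: 56.
Day-of-year of July 27, 2063: 208.
2061 has 365 days, so 365 − 56 = 309 days remain in 2061.
Full years: 2062: 365. Sum = 365.
Total: 309 + 365 + 208 = 882 days.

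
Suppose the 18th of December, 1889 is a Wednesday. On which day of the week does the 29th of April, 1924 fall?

Day-of-year of December 18, 1889: 352.
Day-of-year of April 29, 1924: 120.
1889 has 365 days, so 365 − 352 = 13 days remain in 1889.
Full years 1890–1923: 27 common + 7 leap = 27×365 + 7×366 = 12417 days.
Total: 13 + 12417 + 120 = 12550 days.
12550 mod 7 = 6, so 6 days after Wednesday is Tuesday.

Tuesday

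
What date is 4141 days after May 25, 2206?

September 25, 2217

Count 4141 days after May 25, 2206:
From May 25, 2206 to May 25, 2217: 11 years, of which 3 contain a Feb 29 — 8×365 + 3×366 = 4018 days.
May 2217: 31 − 25 = 6 days remain.
Then June (30), July (31), August (31): 30 + 31 + 31 = 92 days.
September 1–25, 2217: 25 days.
Residual: 123 days.
Total: 4141 days.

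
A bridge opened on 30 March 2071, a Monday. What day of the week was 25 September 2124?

Monday

Day-of-year of March 30, 2071: 89.
Day-of-year of September 25, 2124: 269.
2071 has 365 days, so 365 − 89 = 276 days remain in 2071.
Full years 2072–2123: 40 common + 12 leap = 40×365 + 12×366 = 18992 days.
Total: 276 + 18992 + 269 = 19537 days.
19537 is a multiple of 7, so 25 September 2124 falls on the same weekday: Monday.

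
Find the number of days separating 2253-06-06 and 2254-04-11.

Day-of-year of June 6, 2253: 157.
Day-of-year of April 11, 2254: 101.
2253 has 365 days, so 365 − 157 = 208 days remain in 2253.
Total: 208 + 101 = 309 days.

309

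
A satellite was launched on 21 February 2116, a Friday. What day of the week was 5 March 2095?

Count forward from the earlier date (March 5, 2095) to the later (February 21, 2116):
Day-of-year of March 5, 2095: 64.
Day-of-year of February 21, 2116: 52.
2095 has 365 days, so 365 − 64 = 301 days remain in 2095.
Full years 2096–2115: 16 common + 4 leap = 16×365 + 4×366 = 7304 days.
Total: 301 + 7304 + 52 = 7657 days.
7657 mod 7 = 6, so 6 days before Friday is Saturday.

Saturday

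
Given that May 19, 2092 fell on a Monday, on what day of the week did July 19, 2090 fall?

Wednesday

Count forward from the earlier date (July 19, 2090) to the later (May 19, 2092):
July 19, 2090 → July 19, 2091: 365 days.
July 2091: 31 − 19 = 12 days remain.
Then 9 full months totalling 274 days.
May 1–19, 2092: 19 days.
Residual: 305 days.
Total: 670 days.
670 mod 7 = 5, so 5 days before Monday is Wednesday.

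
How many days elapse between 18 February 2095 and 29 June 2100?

February 18, 2095 → February 18, 2096: 365 days.
February 18, 2096 → February 18, 2097: 366 days (2096 is a leap year).
February 18, 2097 → February 18, 2098: 365 days.
February 18, 2098 → February 18, 2099: 365 days.
February 18, 2099 → February 18, 2100: 365 days.
February 2100: 28 − 18 = 10 days remain (2100 is not a leap year (divisible by 100 but not 400), so February has 28 days).
Then March (31), April (30), May (31): 31 + 30 + 31 = 92 days.
June 1–29, 2100: 29 days.
Residual: 131 days.
Total: 1957 days.

1957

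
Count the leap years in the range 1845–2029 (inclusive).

Years divisible by 4: 1848, 1852, …, 2028 — 46 in all.
Of these, 1900 is divisible by 100 but not 400, so not leap.
2000 is divisible by 400, so still leap.
Leap years: 46 − 1 = 45.

45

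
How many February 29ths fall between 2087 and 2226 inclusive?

33

Years divisible by 4: 2088, 2092, …, 2224 — 35 in all.
Of these, 2100, 2200 are divisible by 100 but not 400, so not leap.
Leap years: 35 − 2 = 33.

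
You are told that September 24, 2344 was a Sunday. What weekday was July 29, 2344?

Count forward from the earlier date (July 29, 2344) to the later (September 24, 2344):
July 2344: 31 − 29 = 2 days remain.
Then August (31): 31 days.
September 1–24, 2344: 24 days.
Total: 2 + 31 + 24 = 57 days.
57 mod 7 = 1, so 1 day before Sunday is Saturday.

Saturday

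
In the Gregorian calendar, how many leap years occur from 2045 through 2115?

16

Years divisible by 4: 2048, 2052, …, 2112 — 17 in all.
Of these, 2100 is divisible by 100 but not 400, so not leap.
Leap years: 17 − 1 = 16.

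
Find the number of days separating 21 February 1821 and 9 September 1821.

February 1821: 28 − 21 = 7 days remain (1821 is not a leap year, so February has 28 days).
Then March (31), April (30), May (31), June (30), July (31), August (31): 31 + 30 + 31 + 30 + 31 + 31 = 184 days.
September 1–9, 1821: 9 days.
Total: 7 + 184 + 9 = 200 days.

200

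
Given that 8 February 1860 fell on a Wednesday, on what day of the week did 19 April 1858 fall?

Monday

Count forward from the earlier date (April 19, 1858) to the later (February 8, 1860):
Day-of-year of April 19, 1858: 109.
Day-of-year of February 8, 1860: 39.
1858 has 365 days, so 365 − 109 = 256 days remain in 1858.
Full years: 1859: 365. Sum = 365.
Total: 256 + 365 + 39 = 660 days.
660 mod 7 = 2, so 2 days before Wednesday is Monday.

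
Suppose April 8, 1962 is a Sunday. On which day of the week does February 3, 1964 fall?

April 1962: 30 − 8 = 22 days remain.
Then 21 full months totalling 641 days.
February 1–3, 1964: 3 days (1964 is a leap year).
Total: 22 + 641 + 3 = 666 days.
666 mod 7 = 1, so 1 day after Sunday is Monday.

Monday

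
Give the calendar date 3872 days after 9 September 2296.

18 April 2307

Count 3872 days after September 9, 2296:
Day-of-year of September 9, 2296: 253.
Day-of-year of April 18, 2307: 108.
2296 has 366 days, so 366 − 253 = 113 days remain in 2296.
Full years 2297–2306: 9 common + 1 leap = 9×365 + 1×366 = 3651 days.
Total: 113 + 3651 + 108 = 3872 days.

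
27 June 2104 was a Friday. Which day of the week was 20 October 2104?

June 2104: 30 − 27 = 3 days remain.
Then July (31), August (31), September (30): 31 + 31 + 30 = 92 days.
October 1–20, 2104: 20 days.
Total: 3 + 92 + 20 = 115 days.
115 mod 7 = 3, so 3 days after Friday is Monday.

Monday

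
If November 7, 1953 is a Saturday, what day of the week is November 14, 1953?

Within November 1953: 14 − 7 = 7 days.
7 is a multiple of 7, so November 14, 1953 falls on the same weekday: Saturday.

Saturday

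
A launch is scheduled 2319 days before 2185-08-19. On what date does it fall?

2179-04-14

Count 2319 days before August 19, 2185:
April 14, 2179 → April 14, 2180: 366 days (2180 is a leap year).
April 14, 2180 → April 14, 2181: 365 days.
April 14, 2181 → April 14, 2182: 365 days.
April 14, 2182 → April 14, 2183: 365 days.
April 14, 2183 → April 14, 2184: 366 days (2184 is a leap year).
April 14, 2184 → April 14, 2185: 365 days.
April 2185: 30 − 14 = 16 days remain.
Then May (31), June (30), July (31): 31 + 30 + 31 = 92 days.
August 1–19, 2185: 19 days.
Residual: 127 days.
Total: 2319 days.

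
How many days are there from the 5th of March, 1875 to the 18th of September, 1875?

197

March 1875: 31 − 5 = 26 days remain.
Then April (30), May (31), June (30), July (31), August (31): 30 + 31 + 30 + 31 + 31 = 153 days.
September 1–18, 1875: 18 days.
Total: 26 + 153 + 18 = 197 days.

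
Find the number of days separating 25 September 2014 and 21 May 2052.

13753

Day-of-year of September 25, 2014: 268.
Day-of-year of May 21, 2052: 142.
2014 has 365 days, so 365 − 268 = 97 days remain in 2014.
Full years 2015–2051: 28 common + 9 leap = 28×365 + 9×366 = 13514 days.
Total: 97 + 13514 + 142 = 13753 days.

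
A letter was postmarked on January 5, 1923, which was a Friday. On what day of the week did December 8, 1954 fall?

From January 5, 1923 to January 5, 1954: 31 years, of which 8 contain a Feb 29 — 23×365 + 8×366 = 11323 days.
January 1954: 31 − 5 = 26 days remain.
Then 10 full months totalling 303 days.
December 1–8, 1954: 8 days.
Residual: 337 days.
Total: 11660 days.
11660 mod 7 = 5, so 5 days after Friday is Wednesday.

Wednesday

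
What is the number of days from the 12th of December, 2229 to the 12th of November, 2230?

December 2229: 31 − 12 = 19 days remain.
Then 10 full months totalling 304 days.
November 1–12, 2230: 12 days.
Residual: 335 days.
Total: 335 days.

335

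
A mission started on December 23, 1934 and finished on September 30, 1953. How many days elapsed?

6856

Day-of-year of December 23, 1934: 357.
Day-of-year of September 30, 1953: 273.
1934 has 365 days, so 365 − 357 = 8 days remain in 1934.
Full years 1935–1952: 13 common + 5 leap = 13×365 + 5×366 = 6575 days.
Total: 8 + 6575 + 273 = 6856 days.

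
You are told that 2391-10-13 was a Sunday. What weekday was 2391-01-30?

Count forward from the earlier date (January 30, 2391) to the later (October 13, 2391):
January 2391: 31 − 30 = 1 day remains.
Then February 2391 (28), March (31), April (30), May (31), June (30), July (31), August (31), September (30): 28 + 31 + 30 + 31 + 30 + 31 + 31 + 30 = 242 days.
October 1–13, 2391: 13 days.
Total: 1 + 242 + 13 = 256 days.
256 mod 7 = 4, so 4 days before Sunday is Wednesday.

Wednesday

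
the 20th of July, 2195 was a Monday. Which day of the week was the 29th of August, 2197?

July 2195: 31 − 20 = 11 days remain.
Then 24 full months totalling 731 days.
August 1–29, 2197: 29 days.
Total: 11 + 731 + 29 = 771 days.
771 mod 7 = 1, so 1 day after Monday is Tuesday.

Tuesday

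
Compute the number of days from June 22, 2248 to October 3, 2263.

From June 22, 2248 to June 22, 2263: 15 years, of which 3 contain a Feb 29 — 12×365 + 3×366 = 5478 days.
June 2263: 30 − 22 = 8 days remain.
Then July (31), August (31), September (30): 31 + 31 + 30 = 92 days.
October 1–3, 2263: 3 days.
Residual: 103 days.
Total: 5581 days.

5581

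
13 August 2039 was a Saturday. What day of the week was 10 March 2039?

Thursday

Count forward from the earlier date (March 10, 2039) to the later (August 13, 2039):
March 2039: 31 − 10 = 21 days remain.
Then April (30), May (31), June (30), July (31): 30 + 31 + 30 + 31 = 122 days.
August 1–13, 2039: 13 days.
Total: 21 + 122 + 13 = 156 days.
156 mod 7 = 2, so 2 days before Saturday is Thursday.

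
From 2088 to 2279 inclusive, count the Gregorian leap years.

Years divisible by 4: 2088, 2092, …, 2276 — 48 in all.
Of these, 2100, 2200 are divisible by 100 but not 400, so not leap.
Leap years: 48 − 2 = 46.

46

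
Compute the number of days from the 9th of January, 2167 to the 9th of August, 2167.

212

January 2167: 31 − 9 = 22 days remain.
Then February 2167 (28), March (31), April (30), May (31), June (30), July (31): 28 + 31 + 30 + 31 + 30 + 31 = 181 days.
August 1–9, 2167: 9 days.
Total: 22 + 181 + 9 = 212 days.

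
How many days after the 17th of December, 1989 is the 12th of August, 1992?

969

Day-of-year of December 17, 1989: 351.
Day-of-year of August 12, 1992: 225.
1989 has 365 days, so 365 − 351 = 14 days remain in 1989.
Full years: 1990: 365; 1991: 365. Sum = 730.
Total: 14 + 730 + 225 = 969 days.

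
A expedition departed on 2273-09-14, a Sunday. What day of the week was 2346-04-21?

From September 14, 2273 to September 14, 2345: 72 years, of which 17 contain a Feb 29 — 55×365 + 17×366 = 26297 days.
(2300 is not a leap year (divisible by 100 but not 400).)
September 2345: 30 − 14 = 16 days remain.
Then October (31), November (30), December (31), January (31), February 2346 (28), March (31): 31 + 30 + 31 + 31 + 28 + 31 = 182 days.
April 1–21, 2346: 21 days.
Residual: 219 days.
Total: 26516 days.
26516 is a multiple of 7, so 2346-04-21 falls on the same weekday: Sunday.

Sunday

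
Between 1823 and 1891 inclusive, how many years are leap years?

Years divisible by 4: 1824, 1828, …, 1888 — 17 in all.
No century exceptions apply. Count: 17.

17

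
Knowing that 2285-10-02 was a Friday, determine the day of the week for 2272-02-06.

Count forward from the earlier date (February 6, 2272) to the later (October 2, 2285):
From February 6, 2272 to February 6, 2285: 13 years, of which 4 contain a Feb 29 — 9×365 + 4×366 = 4749 days.
February 2285: 28 − 6 = 22 days remain (2285 is not a leap year, so February has 28 days).
Then March (31), April (30), May (31), June (30), July (31), August (31), September (30): 31 + 30 + 31 + 30 + 31 + 31 + 30 = 214 days.
October 1–2, 2285: 2 days.
Residual: 238 days.
Total: 4987 days.
4987 mod 7 = 3, so 3 days before Friday is Tuesday.

Tuesday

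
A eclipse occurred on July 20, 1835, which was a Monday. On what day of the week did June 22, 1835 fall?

Monday

Count forward from the earlier date (June 22, 1835) to the later (July 20, 1835):
June 1835: 30 − 22 = 8 days remain.
July 1–20, 1835: 20 days.
Total: 8 + 20 = 28 days.
28 is a multiple of 7, so June 22, 1835 falls on the same weekday: Monday.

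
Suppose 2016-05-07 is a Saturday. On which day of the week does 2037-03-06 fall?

From May 7, 2016 to May 7, 2036: 20 years, of which 5 contain a Feb 29 — 15×365 + 5×366 = 7305 days.
May 2036: 31 − 7 = 24 days remain.
Then 9 full months totalling 273 days.
March 1–6, 2037: 6 days.
Residual: 303 days.
Total: 7608 days.
7608 mod 7 = 6, so 6 days after Saturday is Friday.

Friday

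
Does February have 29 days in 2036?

2036 is a leap year.

Yes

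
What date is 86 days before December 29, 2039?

October 4, 2039

Count 86 days before December 29, 2039:
October 2039: 31 − 4 = 27 days remain.
Then November (30): 30 days.
December 1–29, 2039: 29 days.
Total: 27 + 30 + 29 = 86 days.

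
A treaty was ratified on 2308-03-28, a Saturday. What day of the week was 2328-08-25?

Day-of-year of March 28, 2308: 88.
Day-of-year of August 25, 2328: 238.
2308 has 366 days, so 366 − 88 = 278 days remain in 2308.
Full years 2309–2327: 15 common + 4 leap = 15×365 + 4×366 = 6939 days.
Total: 278 + 6939 + 238 = 7455 days.
7455 is a multiple of 7, so 2328-08-25 falls on the same weekday: Saturday.

Saturday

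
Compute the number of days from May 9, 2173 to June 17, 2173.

May 2173: 31 − 9 = 22 days remain.
June 1–17, 2173: 17 days.
Total: 22 + 17 = 39 days.

39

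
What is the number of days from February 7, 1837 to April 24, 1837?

February 1837: 28 − 7 = 21 days remain (1837 is not a leap year, so February has 28 days).
Then March (31): 31 days.
April 1–24, 1837: 24 days.
Total: 21 + 31 + 24 = 76 days.

76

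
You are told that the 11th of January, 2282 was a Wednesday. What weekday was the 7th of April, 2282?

Friday

January 2282: 31 − 11 = 20 days remain.
Then February 2282 (28), March (31): 28 + 31 = 59 days.
April 1–7, 2282: 7 days.
Total: 20 + 59 + 7 = 86 days.
86 mod 7 = 2, so 2 days after Wednesday is Friday.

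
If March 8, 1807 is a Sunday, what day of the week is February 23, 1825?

From March 8, 1807 to March 8, 1824: 17 years, of which 5 contain a Feb 29 — 12×365 + 5×366 = 6210 days.
March 1824: 31 − 8 = 23 days remain.
Then 10 full months totalling 306 days.
February 1–23, 1825: 23 days (1825 is not a leap year).
Residual: 352 days.
Total: 6562 days.
6562 mod 7 = 3, so 3 days after Sunday is Wednesday.

Wednesday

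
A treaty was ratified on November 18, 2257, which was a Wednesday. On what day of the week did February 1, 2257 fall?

Count forward from the earlier date (February 1, 2257) to the later (November 18, 2257):
February 2257: 28 − 1 = 27 days remain (2257 is not a leap year, so February has 28 days).
Then March (31), April (30), May (31), June (30), July (31), August (31), September (30), October (31): 31 + 30 + 31 + 30 + 31 + 31 + 30 + 31 = 245 days.
November 1–18, 2257: 18 days.
Total: 27 + 245 + 18 = 290 days.
290 mod 7 = 3, so 3 days before Wednesday is Sunday.

Sunday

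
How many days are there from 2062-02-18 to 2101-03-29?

14283

From February 18, 2062 to February 18, 2101: 39 years, of which 9 contain a Feb 29 — 30×365 + 9×366 = 14244 days.
(2100 is not a leap year (divisible by 100 but not 400).)
February 2101: 28 − 18 = 10 days remain (2101 is not a leap year, so February has 28 days).
March 1–29, 2101: 29 days.
Residual: 39 days.
Total: 14283 days.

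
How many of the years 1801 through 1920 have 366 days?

29

Years divisible by 4: 1804, 1808, …, 1920 — 30 in all.
Of these, 1900 is divisible by 100 but not 400, so not leap.
Leap years: 30 − 1 = 29.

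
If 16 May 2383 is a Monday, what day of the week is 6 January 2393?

Wednesday

Day-of-year of May 16, 2383: 136.
Day-of-year of January 6, 2393: 6.
2383 has 365 days, so 365 − 136 = 229 days remain in 2383.
Full years 2384–2392: 6 common + 3 leap = 6×365 + 3×366 = 3288 days.
Total: 229 + 3288 + 6 = 3523 days.
3523 mod 7 = 2, so 2 days after Monday is Wednesday.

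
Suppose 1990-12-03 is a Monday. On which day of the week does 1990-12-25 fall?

Tuesday

Within December 1990: 25 − 3 = 22 days.
22 mod 7 = 1, so 1 day after Monday is Tuesday.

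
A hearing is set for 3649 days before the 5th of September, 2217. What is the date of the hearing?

the 9th of September, 2207

Count 3649 days before September 5, 2217:
From September 9, 2207 to September 9, 2216: 9 years, of which 3 contain a Feb 29 — 6×365 + 3×366 = 3288 days.
September 2216: 30 − 9 = 21 days remain.
Then 11 full months totalling 335 days.
September 1–5, 2217: 5 days.
Residual: 361 days.
Total: 3649 days.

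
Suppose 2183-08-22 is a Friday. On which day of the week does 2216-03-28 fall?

Day-of-year of August 22, 2183: 234.
Day-of-year of March 28, 2216: 88.
2183 has 365 days, so 365 − 234 = 131 days remain in 2183.
Full years 2184–2215: 25 common + 7 leap = 25×365 + 7×366 = 11687 days.
Total: 131 + 11687 + 88 = 11906 days.
11906 mod 7 = 6, so 6 days after Friday is Thursday.

Thursday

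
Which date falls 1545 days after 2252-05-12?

2256-08-04

Count 1545 days after May 12, 2252:
Day-of-year of May 12, 2252: 133.
Day-of-year of August 4, 2256: 217.
2252 has 366 days, so 366 − 133 = 233 days remain in 2252.
Full years: 2253: 365; 2254: 365; 2255: 365. Sum = 1095.
Total: 233 + 1095 + 217 = 1545 days.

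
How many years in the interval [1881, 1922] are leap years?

Years divisible by 4 in [1881, 1922]: 1884, 1888, 1892, 1896, 1900, 1904, 1908, 1912, 1916, 1920.
Of these, 1900 is divisible by 100 but not 400, so not leap.
Leap years: 10 − 1 = 9.

9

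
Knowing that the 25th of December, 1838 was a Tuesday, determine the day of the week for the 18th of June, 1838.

Monday

Count forward from the earlier date (June 18, 1838) to the later (December 25, 1838):
June 1838: 30 − 18 = 12 days remain.
Then July (31), August (31), September (30), October (31), November (30): 31 + 31 + 30 + 31 + 30 = 153 days.
December 1–25, 1838: 25 days.
Total: 12 + 153 + 25 = 190 days.
190 mod 7 = 1, so 1 day before Tuesday is Monday.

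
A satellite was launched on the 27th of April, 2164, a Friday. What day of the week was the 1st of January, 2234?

Wednesday

Day-of-year of April 27, 2164: 118.
Day-of-year of January 1, 2234: 1.
2164 has 366 days, so 366 − 118 = 248 days remain in 2164.
Full years 2165–2233: 53 common + 16 leap = 53×365 + 16×366 = 25201 days.
Total: 248 + 25201 + 1 = 25450 days.
25450 mod 7 = 5, so 5 days after Friday is Wednesday.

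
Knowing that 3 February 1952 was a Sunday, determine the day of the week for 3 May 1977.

Day-of-year of February 3, 1952: 34.
Day-of-year of May 3, 1977: 123.
1952 has 366 days, so 366 − 34 = 332 days remain in 1952.
Full years 1953–1976: 18 common + 6 leap = 18×365 + 6×366 = 8766 days.
Total: 332 + 8766 + 123 = 9221 days.
9221 mod 7 = 2, so 2 days after Sunday is Tuesday.

Tuesday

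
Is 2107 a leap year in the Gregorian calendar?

2107 is not a leap year.

No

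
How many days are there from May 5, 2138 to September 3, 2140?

May 2138: 31 − 5 = 26 days remain.
Then 27 full months totalling 823 days.
September 1–3, 2140: 3 days.
Total: 26 + 823 + 3 = 852 days.

852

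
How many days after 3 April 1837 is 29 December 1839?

1000

April 3, 1837 → April 3, 1838: 365 days.
April 3, 1838 → April 3, 1839: 365 days.
April 1839: 30 − 3 = 27 days remain.
Then May (31), June (30), July (31), August (31), September (30), October (31), November (30): 31 + 30 + 31 + 31 + 30 + 31 + 30 = 214 days.
December 1–29, 1839: 29 days.
Residual: 270 days.
Total: 1000 days.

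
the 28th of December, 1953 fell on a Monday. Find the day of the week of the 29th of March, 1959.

December 28, 1953 → December 28, 1954: 365 days.
December 28, 1954 → December 28, 1955: 365 days.
December 28, 1955 → December 28, 1956: 366 days (1956 is a leap year).
December 28, 1956 → December 28, 1957: 365 days.
December 28, 1957 → December 28, 1958: 365 days.
December 1958: 31 − 28 = 3 days remain.
Then January (31), February 1959 (28): 31 + 28 = 59 days.
March 1–29, 1959: 29 days.
Residual: 91 days.
Total: 1917 days.
1917 mod 7 = 6, so 6 days after Monday is Sunday.

Sunday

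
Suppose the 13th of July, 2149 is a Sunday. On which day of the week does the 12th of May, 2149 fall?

Monday

Count forward from the earlier date (May 12, 2149) to the later (July 13, 2149):
May 2149: 31 − 12 = 19 days remain.
Then June (30): 30 days.
July 1–13, 2149: 13 days.
Total: 19 + 30 + 13 = 62 days.
62 mod 7 = 6, so 6 days before Sunday is Monday.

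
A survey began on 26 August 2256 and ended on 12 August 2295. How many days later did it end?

14230

From August 26, 2256 to August 26, 2294: 38 years, of which 9 contain a Feb 29 — 29×365 + 9×366 = 13879 days.
August 2294: 31 − 26 = 5 days remain.
Then 11 full months totalling 334 days.
August 1–12, 2295: 12 days.
Residual: 351 days.
Total: 14230 days.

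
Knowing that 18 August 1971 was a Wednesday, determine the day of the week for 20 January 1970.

Count forward from the earlier date (January 20, 1970) to the later (August 18, 1971):
January 20, 1970 → January 20, 1971: 365 days.
January 1971: 31 − 20 = 11 days remain.
Then February 1971 (28), March (31), April (30), May (31), June (30), July (31): 28 + 31 + 30 + 31 + 30 + 31 = 181 days.
August 1–18, 1971: 18 days.
Residual: 210 days.
Total: 575 days.
575 mod 7 = 1, so 1 day before Wednesday is Tuesday.

Tuesday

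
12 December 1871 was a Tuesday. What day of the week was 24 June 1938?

From December 12, 1871 to December 12, 1937: 66 years, of which 16 contain a Feb 29 — 50×365 + 16×366 = 24106 days.
(1900 is not a leap year (divisible by 100 but not 400).)
December 1937: 31 − 12 = 19 days remain.
Then January (31), February 1938 (28), March (31), April (30), May (31): 31 + 28 + 31 + 30 + 31 = 151 days.
June 1–24, 1938: 24 days.
Residual: 194 days.
Total: 24300 days.
24300 mod 7 = 3, so 3 days after Tuesday is Friday.

Friday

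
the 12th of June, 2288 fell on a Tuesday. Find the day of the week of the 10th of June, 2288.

Count forward from the earlier date (June 10, 2288) to the later (June 12, 2288):
Within June 2288: 12 − 10 = 2 days.
2 mod 7 = 2, so 2 days before Tuesday is Sunday.

Sunday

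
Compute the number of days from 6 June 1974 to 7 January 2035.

22130

From June 6, 1974 to June 6, 2034: 60 years, of which 15 contain a Feb 29 — 45×365 + 15×366 = 21915 days.
(2000 is a leap year (divisible by 400).)
June 2034: 30 − 6 = 24 days remain.
Then July (31), August (31), September (30), October (31), November (30), December (31): 31 + 31 + 30 + 31 + 30 + 31 = 184 days.
January 1–7, 2035: 7 days.
Residual: 215 days.
Total: 22130 days.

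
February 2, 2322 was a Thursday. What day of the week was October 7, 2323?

Sunday

February 2322: 28 − 2 = 26 days remain (2322 is not a leap year, so February has 28 days).
Then 19 full months totalling 579 days.
October 1–7, 2323: 7 days.
Total: 26 + 579 + 7 = 612 days.
612 mod 7 = 3, so 3 days after Thursday is Sunday.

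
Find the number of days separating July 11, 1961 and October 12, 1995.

12511

From July 11, 1961 to July 11, 1995: 34 years, of which 8 contain a Feb 29 — 26×365 + 8×366 = 12418 days.
July 1995: 31 − 11 = 20 days remain.
Then August (31), September (30): 31 + 30 = 61 days.
October 1–12, 1995: 12 days.
Residual: 93 days.
Total: 12511 days.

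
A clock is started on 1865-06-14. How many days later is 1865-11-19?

June 1865: 30 − 14 = 16 days remain.
Then July (31), August (31), September (30), October (31): 31 + 31 + 30 + 31 = 123 days.
November 1–19, 1865: 19 days.
Total: 16 + 123 + 19 = 158 days.

158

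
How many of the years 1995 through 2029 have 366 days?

9

Years divisible by 4 in [1995, 2029]: 1996, 2000, 2004, 2008, 2012, 2016, 2020, 2024, 2028.
2000 is divisible by 400, so still leap.
No century exceptions apply. Count: 9.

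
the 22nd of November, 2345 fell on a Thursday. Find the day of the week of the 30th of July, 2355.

Saturday

Day-of-year of November 22, 2345: 326.
Day-of-year of July 30, 2355: 211.
2345 has 365 days, so 365 − 326 = 39 days remain in 2345.
Full years 2346–2354: 7 common + 2 leap = 7×365 + 2×366 = 3287 days.
Total: 39 + 3287 + 211 = 3537 days.
3537 mod 7 = 2, so 2 days after Thursday is Saturday.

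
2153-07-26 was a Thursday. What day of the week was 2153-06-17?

Count forward from the earlier date (June 17, 2153) to the later (July 26, 2153):
June 2153: 30 − 17 = 13 days remain.
July 1–26, 2153: 26 days.
Total: 13 + 26 = 39 days.
39 mod 7 = 4, so 4 days before Thursday is Sunday.

Sunday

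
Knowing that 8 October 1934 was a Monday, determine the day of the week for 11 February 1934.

Sunday

Count forward from the earlier date (February 11, 1934) to the later (October 8, 1934):
February 1934: 28 − 11 = 17 days remain (1934 is not a leap year, so February has 28 days).
Then March (31), April (30), May (31), June (30), July (31), August (31), September (30): 31 + 30 + 31 + 30 + 31 + 31 + 30 = 214 days.
October 1–8, 1934: 8 days.
Total: 17 + 214 + 8 = 239 days.
239 mod 7 = 1, so 1 day before Monday is Sunday.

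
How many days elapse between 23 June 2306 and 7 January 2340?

12251

Day-of-year of June 23, 2306: 174.
Day-of-year of January 7, 2340: 7.
2306 has 365 days, so 365 − 174 = 191 days remain in 2306.
Full years 2307–2339: 25 common + 8 leap = 25×365 + 8×366 = 12053 days.
Total: 191 + 12053 + 7 = 12251 days.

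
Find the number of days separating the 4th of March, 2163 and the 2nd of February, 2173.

3623

From March 4, 2163 to March 4, 2172: 9 years, of which 3 contain a Feb 29 — 6×365 + 3×366 = 3288 days.
March 2172: 31 − 4 = 27 days remain.
Then 10 full months totalling 306 days.
February 1–2, 2173: 2 days (2173 is not a leap year).
Residual: 335 days.
Total: 3623 days.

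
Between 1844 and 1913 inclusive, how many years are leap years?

17

Years divisible by 4: 1844, 1848, …, 1912 — 18 in all.
Of these, 1900 is divisible by 100 but not 400, so not leap.
Leap years: 18 − 1 = 17.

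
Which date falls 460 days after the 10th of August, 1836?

the 13th of November, 1837

Count 460 days after August 10, 1836:
Day-of-year of August 10, 1836: 223.
Day-of-year of November 13, 1837: 317.
1836 has 366 days, so 366 − 223 = 143 days remain in 1836.
Total: 143 + 317 = 460 days.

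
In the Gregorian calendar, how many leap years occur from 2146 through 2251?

25

Years divisible by 4: 2148, 2152, …, 2248 — 26 in all.
Of these, 2200 is divisible by 100 but not 400, so not leap.
Leap years: 26 − 1 = 25.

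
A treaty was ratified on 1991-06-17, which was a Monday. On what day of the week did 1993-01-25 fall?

Monday

June 1991: 30 − 17 = 13 days remain.
Then 18 full months totalling 550 days.
January 1–25, 1993: 25 days.
Total: 13 + 550 + 25 = 588 days.
588 is a multiple of 7, so 1993-01-25 falls on the same weekday: Monday.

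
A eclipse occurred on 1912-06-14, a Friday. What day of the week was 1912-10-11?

Friday

June 1912: 30 − 14 = 16 days remain.
Then July (31), August (31), September (30): 31 + 31 + 30 = 92 days.
October 1–11, 1912: 11 days.
Total: 16 + 92 + 11 = 119 days.
119 is a multiple of 7, so 1912-10-11 falls on the same weekday: Friday.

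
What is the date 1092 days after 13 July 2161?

9 July 2164

Count 1092 days after July 13, 2161:
July 13, 2161 → July 13, 2162: 365 days.
July 13, 2162 → July 13, 2163: 365 days.
July 2163: 31 − 13 = 18 days remain.
Then 11 full months totalling 335 days.
July 1–9, 2164: 9 days.
Residual: 362 days.
Total: 1092 days.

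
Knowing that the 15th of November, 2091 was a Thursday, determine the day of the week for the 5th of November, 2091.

Monday

Count forward from the earlier date (November 5, 2091) to the later (November 15, 2091):
Within November 2091: 15 − 5 = 10 days.
10 mod 7 = 3, so 3 days before Thursday is Monday.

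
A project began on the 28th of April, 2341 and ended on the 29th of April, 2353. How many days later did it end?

4384

Day-of-year of April 28, 2341: 118.
Day-of-year of April 29, 2353: 119.
2341 has 365 days, so 365 − 118 = 247 days remain in 2341.
Full years 2342–2352: 8 common + 3 leap = 8×365 + 3×366 = 4018 days.
Total: 247 + 4018 + 119 = 4384 days.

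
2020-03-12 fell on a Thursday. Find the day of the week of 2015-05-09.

Count forward from the earlier date (May 9, 2015) to the later (March 12, 2020):
May 9, 2015 → May 9, 2016: 366 days (2016 is a leap year).
May 9, 2016 → May 9, 2017: 365 days.
May 9, 2017 → May 9, 2018: 365 days.
May 9, 2018 → May 9, 2019: 365 days.
May 2019: 31 − 9 = 22 days remain.
Then 9 full months totalling 274 days.
March 1–12, 2020: 12 days.
Residual: 308 days.
Total: 1769 days.
1769 mod 7 = 5, so 5 days before Thursday is Saturday.

Saturday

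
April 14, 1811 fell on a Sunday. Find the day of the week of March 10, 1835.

Tuesday

Day-of-year of April 14, 1811: 104.
Day-of-year of March 10, 1835: 69.
1811 has 365 days, so 365 − 104 = 261 days remain in 1811.
Full years 1812–1834: 17 common + 6 leap = 17×365 + 6×366 = 8401 days.
Total: 261 + 8401 + 69 = 8731 days.
8731 mod 7 = 2, so 2 days after Sunday is Tuesday.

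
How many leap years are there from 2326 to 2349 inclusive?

Years divisible by 4 in [2326, 2349]: 2328, 2332, 2336, 2340, 2344, 2348.
No century exceptions apply. Count: 6.

6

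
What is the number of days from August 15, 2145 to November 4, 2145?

August 2145: 31 − 15 = 16 days remain.
Then September (30), October (31): 30 + 31 = 61 days.
November 1–4, 2145: 4 days.
Total: 16 + 61 + 4 = 81 days.

81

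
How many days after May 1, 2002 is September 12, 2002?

134

May 2002: 31 − 1 = 30 days remain.
Then June (30), July (31), August (31): 30 + 31 + 31 = 92 days.
September 1–12, 2002: 12 days.
Total: 30 + 92 + 12 = 134 days.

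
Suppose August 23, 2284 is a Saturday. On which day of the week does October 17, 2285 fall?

August 23, 2284 → August 23, 2285: 365 days.
August 2285: 31 − 23 = 8 days remain.
Then September (30): 30 days.
October 1–17, 2285: 17 days.
Residual: 55 days.
Total: 420 days.
420 is a multiple of 7, so October 17, 2285 falls on the same weekday: Saturday.

Saturday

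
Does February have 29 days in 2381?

No

2381 is not a leap year.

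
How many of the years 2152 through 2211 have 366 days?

Years divisible by 4: 2152, 2156, …, 2208 — 15 in all.
Of these, 2200 is divisible by 100 but not 400, so not leap.
Leap years: 15 − 1 = 14.

14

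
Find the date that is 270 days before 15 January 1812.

20 April 1811

Count 270 days before January 15, 1812:
Day-of-year of April 20, 1811: 110.
Day-of-year of January 15, 1812: 15.
1811 has 365 days, so 365 − 110 = 255 days remain in 1811.
Total: 255 + 15 = 270 days.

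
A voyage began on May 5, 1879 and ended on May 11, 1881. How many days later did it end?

May 5, 1879 → May 5, 1880: 366 days (1880 is a leap year).
May 5, 1880 → May 5, 1881: 365 days.
Within May 1881: 11 − 5 = 6 days.
Total: 737 days.

737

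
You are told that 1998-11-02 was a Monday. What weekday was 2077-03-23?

Tuesday

From November 2, 1998 to November 2, 2076: 78 years, of which 20 contain a Feb 29 — 58×365 + 20×366 = 28490 days.
(2000 is a leap year (divisible by 400).)
November 2076: 30 − 2 = 28 days remain.
Then December (31), January (31), February 2077 (28): 31 + 31 + 28 = 90 days.
March 1–23, 2077: 23 days.
Residual: 141 days.
Total: 28631 days.
28631 mod 7 = 1, so 1 day after Monday is Tuesday.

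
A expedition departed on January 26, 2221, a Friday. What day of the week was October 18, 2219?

Monday

Count forward from the earlier date (October 18, 2219) to the later (January 26, 2221):
Day-of-year of October 18, 2219: 291.
Day-of-year of January 26, 2221: 26.
2219 has 365 days, so 365 − 291 = 74 days remain in 2219.
Full years: 2220: 366. Sum = 366.
Total: 74 + 366 + 26 = 466 days.
466 mod 7 = 4, so 4 days before Friday is Monday.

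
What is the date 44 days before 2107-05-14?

2107-03-31

Count 44 days before May 14, 2107:
March 2107: 31 − 31 = 0 days remain.
Then April (30): 30 days.
May 1–14, 2107: 14 days.
Total: 0 + 30 + 14 = 44 days.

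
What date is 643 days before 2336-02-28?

2334-05-26

Count 643 days before February 28, 2336:
May 26, 2334 → May 26, 2335: 365 days.
May 2335: 31 − 26 = 5 days remain.
Then June (30), July (31), August (31), September (30), October (31), November (30), December (31), January (31): 30 + 31 + 31 + 30 + 31 + 30 + 31 + 31 = 245 days.
February 1–28, 2336: 28 days (2336 is a leap year).
Residual: 278 days.
Total: 643 days.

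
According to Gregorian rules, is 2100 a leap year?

No

2100 is not a leap year (divisible by 100 but not 400).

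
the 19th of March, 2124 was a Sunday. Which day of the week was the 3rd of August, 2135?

Wednesday

From March 19, 2124 to March 19, 2135: 11 years, of which 2 contain a Feb 29 — 9×365 + 2×366 = 4017 days.
March 2135: 31 − 19 = 12 days remain.
Then April (30), May (31), June (30), July (31): 30 + 31 + 30 + 31 = 122 days.
August 1–3, 2135: 3 days.
Residual: 137 days.
Total: 4154 days.
4154 mod 7 = 3, so 3 days after Sunday is Wednesday.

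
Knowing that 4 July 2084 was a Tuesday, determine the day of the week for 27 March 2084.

Count forward from the earlier date (March 27, 2084) to the later (July 4, 2084):
March 2084: 31 − 27 = 4 days remain.
Then April (30), May (31), June (30): 30 + 31 + 30 = 91 days.
July 1–4, 2084: 4 days.
Total: 4 + 91 + 4 = 99 days.
99 mod 7 = 1, so 1 day before Tuesday is Monday.

Monday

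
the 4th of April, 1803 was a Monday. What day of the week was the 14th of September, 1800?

Count forward from the earlier date (September 14, 1800) to the later (April 4, 1803):
September 14, 1800 → September 14, 1801: 365 days.
September 14, 1801 → September 14, 1802: 365 days.
September 1802: 30 − 14 = 16 days remain.
Then October (31), November (30), December (31), January (31), February 1803 (28), March (31): 31 + 30 + 31 + 31 + 28 + 31 = 182 days.
April 1–4, 1803: 4 days.
Residual: 202 days.
Total: 932 days.
932 mod 7 = 1, so 1 day before Monday is Sunday.

Sunday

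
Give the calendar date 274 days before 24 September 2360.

25 December 2359

Count 274 days before September 24, 2360:
December 2359: 31 − 25 = 6 days remain.
Then January (31), February 2360 (29), March (31), April (30), May (31), June (30), July (31), August (31): 31 + 29 + 31 + 30 + 31 + 30 + 31 + 31 = 244 days.
September 1–24, 2360: 24 days.
Residual: 274 days.
Total: 274 days.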